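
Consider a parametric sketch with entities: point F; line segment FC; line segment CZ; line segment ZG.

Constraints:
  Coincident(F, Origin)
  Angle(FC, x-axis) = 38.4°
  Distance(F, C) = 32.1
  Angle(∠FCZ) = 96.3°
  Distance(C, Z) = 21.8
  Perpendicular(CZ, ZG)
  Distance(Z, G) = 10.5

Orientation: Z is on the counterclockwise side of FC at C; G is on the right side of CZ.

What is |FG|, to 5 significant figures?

49.391

F is at the origin; FC runs at 38.4° with length 32.1, so C = 32.1·(cos 38.4°, sin 38.4°) = (25.157, 19.939). ∠FCZ = 96.3°, so CZ runs at 38.4° + (180° − 96.3°) = 122.10° from the x-axis; with |CZ| = 21.8, Z = C + 21.8·(cos 122.10°, sin 122.10°) = (13.572, 38.406). CZ ⟂ ZG; with |ZG| = 10.5 on the right of CZ, G = Z + 10.5·(0.84712, 0.53140) = (22.467, 43.986). Then |FG| = |G − F| = 49.391.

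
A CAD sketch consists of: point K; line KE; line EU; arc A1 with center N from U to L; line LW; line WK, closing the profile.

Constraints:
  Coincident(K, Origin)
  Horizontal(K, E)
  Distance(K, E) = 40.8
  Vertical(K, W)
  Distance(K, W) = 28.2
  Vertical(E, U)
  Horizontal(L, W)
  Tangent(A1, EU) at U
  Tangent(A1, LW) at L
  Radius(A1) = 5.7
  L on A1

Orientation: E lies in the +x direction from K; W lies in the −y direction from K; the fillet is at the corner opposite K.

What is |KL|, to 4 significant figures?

45.02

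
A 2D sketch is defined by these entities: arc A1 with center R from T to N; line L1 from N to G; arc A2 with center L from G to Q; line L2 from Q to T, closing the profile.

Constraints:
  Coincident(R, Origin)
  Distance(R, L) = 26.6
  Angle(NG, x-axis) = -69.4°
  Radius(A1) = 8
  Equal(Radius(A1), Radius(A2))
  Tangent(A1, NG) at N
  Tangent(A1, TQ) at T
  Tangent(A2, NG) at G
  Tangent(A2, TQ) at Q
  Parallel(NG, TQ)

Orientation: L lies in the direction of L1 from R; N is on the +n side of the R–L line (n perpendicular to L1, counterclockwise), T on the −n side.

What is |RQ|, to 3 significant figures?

27.8

The slot axis is L1's direction at -69.4°, so u = (cos -69.4°, sin -69.4°) = (0.352, -0.936) and n = (−sin -69.4°, cos -69.4°) = (0.936, 0.352). R is at the origin and L lies 26.6 along u from R, so L = 26.6·u = (9.36, -24.9). Tangency of A1 to both parallel lines with radius 8.0 puts N and T at R ± 8.0·n: N = (7.49, 2.81), T = (-7.49, -2.81). Equal radii place G and Q the same way about L: G = L + 8.0·n = (16.8, -22.1), Q = L − 8.0·n = (1.87, -27.7). Then |RQ| = |Q − R| = 27.8.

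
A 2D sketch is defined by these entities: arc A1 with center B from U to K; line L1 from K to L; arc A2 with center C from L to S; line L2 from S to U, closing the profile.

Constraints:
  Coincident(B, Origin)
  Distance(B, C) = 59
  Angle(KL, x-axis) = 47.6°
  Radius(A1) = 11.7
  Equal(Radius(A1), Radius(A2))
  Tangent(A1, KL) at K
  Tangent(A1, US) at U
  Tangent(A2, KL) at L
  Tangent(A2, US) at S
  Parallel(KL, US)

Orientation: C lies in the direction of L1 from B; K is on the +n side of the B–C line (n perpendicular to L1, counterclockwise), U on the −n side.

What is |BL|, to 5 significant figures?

60.149

Tangency of A1 to both parallel lines with radius 11.7 puts K and U at B ± 11.7·n: K = (-8.6399, 7.8893), U = (8.6399, -7.8893). Equal radii place L and S the same way about C: L = C + 11.7·n = (31.144, 51.458), S = C − 11.7·n = (48.424, 35.680). Then |BL| = |L − B| = 60.149.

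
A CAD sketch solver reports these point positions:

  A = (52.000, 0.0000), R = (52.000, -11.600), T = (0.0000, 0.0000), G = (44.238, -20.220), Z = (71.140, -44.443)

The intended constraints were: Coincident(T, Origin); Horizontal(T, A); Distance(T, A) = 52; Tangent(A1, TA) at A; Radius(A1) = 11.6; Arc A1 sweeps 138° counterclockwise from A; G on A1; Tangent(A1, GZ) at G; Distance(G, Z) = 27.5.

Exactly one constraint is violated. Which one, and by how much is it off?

Distance(G, Z) = 27.5 — off by 8.70.

T = (0.00, 0.00) ✓; T.y = 0.00, A.y = 0.00 ✓; |TA| = 52.00 ✓; ∠(RA, AT) = 90.00° ✓; |RA| = 11.60 ✓; bearing(R→G) − bearing(R→A) = 138.0° ✓; |RG| = 11.60 ✓; ∠(RG, GZ) = 90.00° ✓; |GZ| = 36.20 ✗.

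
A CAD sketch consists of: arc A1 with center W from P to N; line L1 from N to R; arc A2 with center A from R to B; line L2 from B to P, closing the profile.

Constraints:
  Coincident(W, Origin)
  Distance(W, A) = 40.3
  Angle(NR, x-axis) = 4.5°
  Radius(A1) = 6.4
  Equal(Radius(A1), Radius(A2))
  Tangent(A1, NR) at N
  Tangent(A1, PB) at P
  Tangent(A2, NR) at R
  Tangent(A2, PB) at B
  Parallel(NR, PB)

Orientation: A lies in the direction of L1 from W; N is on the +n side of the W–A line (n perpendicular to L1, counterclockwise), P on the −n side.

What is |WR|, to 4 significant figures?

40.81

The slot axis is L1's direction at 4.5°, so u = (cos 4.5°, sin 4.5°) = (0.9969, 0.07846) and n = (−sin 4.5°, cos 4.5°) = (-0.07846, 0.9969). W is at the origin and A lies 40.3 along u from W, so A = 40.3·u = (40.18, 3.162). Tangency of A1 to both parallel lines with radius 6.4 puts N and P at W ± 6.4·n: N = (-0.5021, 6.380), P = (0.5021, -6.380). Equal radii place R and B the same way about A: R = A + 6.4·n = (39.67, 9.542), B = A − 6.4·n = (40.68, -3.218). Then |WR| = |R − W| = 40.81.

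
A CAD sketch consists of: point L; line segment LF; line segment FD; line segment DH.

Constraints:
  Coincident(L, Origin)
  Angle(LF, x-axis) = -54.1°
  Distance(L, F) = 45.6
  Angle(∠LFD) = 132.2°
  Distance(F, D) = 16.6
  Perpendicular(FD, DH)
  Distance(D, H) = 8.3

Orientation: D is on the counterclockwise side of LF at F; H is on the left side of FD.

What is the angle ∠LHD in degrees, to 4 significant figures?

118.3°

L is at the origin; LF runs at -54.1° with length 45.6, so F = 45.6·(cos -54.1°, sin -54.1°) = (26.74, -36.94). ∠LFD = 132.2°, so FD runs at -54.1° + (180° − 132.2°) = -6.300° from the x-axis; with |FD| = 16.6, D = F + 16.6·(cos -6.300°, sin -6.300°) = (43.24, -38.76). FD is perpendicular to DH; with |DH| = 8.3 on the left of FD, H = D + 8.3·(0.1097, 0.9940) = (44.15, -30.51). Then cos ∠LHD = HL·HD / (|HL||HD|), giving 118.3°.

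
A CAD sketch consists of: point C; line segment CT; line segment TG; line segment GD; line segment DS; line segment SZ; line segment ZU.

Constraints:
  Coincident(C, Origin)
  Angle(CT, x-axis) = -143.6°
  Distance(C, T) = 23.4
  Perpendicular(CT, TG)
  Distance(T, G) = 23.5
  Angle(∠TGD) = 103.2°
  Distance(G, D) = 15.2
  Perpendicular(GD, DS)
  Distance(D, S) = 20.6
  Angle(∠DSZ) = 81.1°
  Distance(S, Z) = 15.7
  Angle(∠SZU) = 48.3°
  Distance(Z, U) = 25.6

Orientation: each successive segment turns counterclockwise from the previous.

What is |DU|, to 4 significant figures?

4.684

C is at the origin; CT runs at -143.6° with length 23.4, so T = (-18.83, -13.89). CT is perpendicular to TG, so TG runs at -53.60°; with |TG| = 23.5, G = (-4.889, -32.80). ∠TGD = 103.2° gives GD at 23.20° from the x-axis; with |GD| = 15.2, D = (9.082, -26.81). The perpendicularity gives DS at right angles to GD, so DS runs at 113.2°; with |DS| = 20.6, S = (0.9665, -7.879). ∠DSZ = 81.1° gives SZ at -147.9° from the x-axis; with |SZ| = 15.7, Z = (-12.33, -16.22). ∠SZU = 48.3° gives ZU at -16.20° from the x-axis; with |ZU| = 25.6, U = (12.25, -23.36). Then |DU| = |U − D| = 4.684.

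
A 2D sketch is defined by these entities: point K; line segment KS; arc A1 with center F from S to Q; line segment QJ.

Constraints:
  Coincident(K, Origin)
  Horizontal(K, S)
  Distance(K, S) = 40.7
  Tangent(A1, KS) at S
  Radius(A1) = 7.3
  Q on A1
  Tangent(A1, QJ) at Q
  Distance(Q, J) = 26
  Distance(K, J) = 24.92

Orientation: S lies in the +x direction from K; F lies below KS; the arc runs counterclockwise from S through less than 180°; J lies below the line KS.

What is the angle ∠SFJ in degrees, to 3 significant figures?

115°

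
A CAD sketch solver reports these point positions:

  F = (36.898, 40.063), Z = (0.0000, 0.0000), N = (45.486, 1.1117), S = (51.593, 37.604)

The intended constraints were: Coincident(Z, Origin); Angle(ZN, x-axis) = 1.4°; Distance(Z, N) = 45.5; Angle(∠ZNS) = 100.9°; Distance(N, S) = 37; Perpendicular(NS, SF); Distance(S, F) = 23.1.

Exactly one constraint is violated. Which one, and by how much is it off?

Distance(S, F) = 23.1 — off by 8.20.

Z = (0.00, 0.00) ✓; ZN at 1.400° ✓; |ZN| = 45.50 ✓; ∠ZNS = 100.9° ✓; |NS| = 37.00 ✓; ∠(NS, SF) = 90.00° ✓; |SF| = 14.90 ✗.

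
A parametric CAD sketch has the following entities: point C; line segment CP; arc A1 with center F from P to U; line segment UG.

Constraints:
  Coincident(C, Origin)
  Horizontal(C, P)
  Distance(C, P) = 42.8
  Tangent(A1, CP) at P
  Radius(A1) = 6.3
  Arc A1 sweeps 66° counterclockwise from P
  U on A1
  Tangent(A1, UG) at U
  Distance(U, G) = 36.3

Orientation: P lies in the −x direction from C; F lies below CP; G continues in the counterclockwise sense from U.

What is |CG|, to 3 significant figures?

73.3

C is at the origin; C and P share the same y with |CP| = 42.8 and P on the −x side, so P = (-42.8, 0.00). Tangency of A1 to CP means the radius FP is perpendicular to CP, so F = P + (0, -6.3) = (-42.8, -6.30). On A1, P sits at bearing 90° from F; a 66° counterclockwise sweep puts U at bearing 156°, so U = F + 6.3·(cos 156°, sin 156°) = (-48.6, -3.74). Tangency of A1 to UG means the radius FU is perpendicular to UG, so UG runs along (−sin 156°, cos 156°); with |UG| = 36.3, G = (-63.3, -36.9). Then |CG| = |G − C| = 73.3.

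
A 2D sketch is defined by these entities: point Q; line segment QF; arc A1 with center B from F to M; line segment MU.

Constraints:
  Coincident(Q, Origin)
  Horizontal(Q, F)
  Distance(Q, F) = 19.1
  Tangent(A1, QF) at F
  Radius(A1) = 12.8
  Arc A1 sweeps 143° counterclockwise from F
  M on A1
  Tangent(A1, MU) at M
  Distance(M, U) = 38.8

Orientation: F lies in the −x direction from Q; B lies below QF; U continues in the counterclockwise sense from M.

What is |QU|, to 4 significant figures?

46.56

Q is at the origin; QF is horizontal with |QF| = 19.1 and F on the −x side, so F = (-19.10, 0.000). A1 meets QF tangentially, so BF is at right angles to QF, so B = F + (0, -12.8) = (-19.10, -12.80). On A1, F sits at bearing 90° from B; a 143° counterclockwise sweep puts M at bearing 233°, so M = B + 12.8·(cos 233°, sin 233°) = (-26.80, -23.02). A1 meets MU tangentially, so BM is at right angles to MU, so MU runs along (−sin 233°, cos 233°); with |MU| = 38.8, U = (4.184, -46.37). Then |QU| = |U − Q| = 46.56.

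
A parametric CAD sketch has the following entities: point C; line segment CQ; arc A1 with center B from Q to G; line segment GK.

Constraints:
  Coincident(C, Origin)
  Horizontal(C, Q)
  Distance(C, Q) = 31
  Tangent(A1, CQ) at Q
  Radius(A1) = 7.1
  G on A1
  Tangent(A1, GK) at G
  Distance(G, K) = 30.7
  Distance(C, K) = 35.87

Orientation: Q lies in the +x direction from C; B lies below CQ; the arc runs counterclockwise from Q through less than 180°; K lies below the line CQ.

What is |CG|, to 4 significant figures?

24.79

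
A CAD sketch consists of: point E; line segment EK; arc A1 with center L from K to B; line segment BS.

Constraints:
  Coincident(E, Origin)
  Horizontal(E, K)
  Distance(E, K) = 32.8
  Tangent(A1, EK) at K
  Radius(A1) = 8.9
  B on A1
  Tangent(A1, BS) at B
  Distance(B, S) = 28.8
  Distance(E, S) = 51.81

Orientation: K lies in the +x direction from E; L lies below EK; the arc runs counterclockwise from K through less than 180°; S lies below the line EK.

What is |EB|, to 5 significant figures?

27.157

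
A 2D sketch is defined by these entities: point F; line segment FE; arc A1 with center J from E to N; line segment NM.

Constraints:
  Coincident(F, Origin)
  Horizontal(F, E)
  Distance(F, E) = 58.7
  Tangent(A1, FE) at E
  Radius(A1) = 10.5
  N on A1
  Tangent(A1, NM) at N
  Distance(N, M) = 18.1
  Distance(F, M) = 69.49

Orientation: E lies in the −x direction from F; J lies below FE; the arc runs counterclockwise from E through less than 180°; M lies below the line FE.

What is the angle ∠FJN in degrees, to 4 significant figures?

169.4°

F is at the origin; FE is horizontal with |FE| = 58.7 and E on the −x side, so E = (-58.70, 0.000). A1 meets FE tangentially, so JE is at right angles to FE, so J = E + (0, -10.5) = (-58.70, -10.50). Since JN ⟂ NM (tangency), |JM| = √(10.5² + 18.1²) = 20.93 regardless of where N sits on A1. So M lies on both circle(F, 69.49) and circle(J, 20.93); the below-FE intersection is M = (-62.12, -31.14). N is the foot of the tangent from M: N = (-68.52, -14.21).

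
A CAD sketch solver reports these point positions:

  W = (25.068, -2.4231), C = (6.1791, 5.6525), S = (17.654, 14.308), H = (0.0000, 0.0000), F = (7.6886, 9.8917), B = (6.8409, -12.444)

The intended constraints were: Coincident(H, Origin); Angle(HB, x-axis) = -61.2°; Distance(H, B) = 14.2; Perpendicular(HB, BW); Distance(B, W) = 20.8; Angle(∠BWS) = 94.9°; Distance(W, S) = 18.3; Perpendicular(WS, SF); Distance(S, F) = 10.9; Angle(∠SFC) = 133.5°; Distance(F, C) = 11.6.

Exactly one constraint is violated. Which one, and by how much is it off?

Distance(F, C) = 11.6 — off by 7.10.

H = (0.00, 0.00) ✓; HB at -61.20° ✓; |HB| = 14.20 ✓; ∠(HB, BW) = 90.00° ✓; |BW| = 20.80 ✓; ∠BWS = 94.90° ✓; |WS| = 18.30 ✓; ∠(WS, SF) = 90.00° ✓; |SF| = 10.90 ✓; ∠SFC = 133.5° ✓; |FC| = 4.500 ✗.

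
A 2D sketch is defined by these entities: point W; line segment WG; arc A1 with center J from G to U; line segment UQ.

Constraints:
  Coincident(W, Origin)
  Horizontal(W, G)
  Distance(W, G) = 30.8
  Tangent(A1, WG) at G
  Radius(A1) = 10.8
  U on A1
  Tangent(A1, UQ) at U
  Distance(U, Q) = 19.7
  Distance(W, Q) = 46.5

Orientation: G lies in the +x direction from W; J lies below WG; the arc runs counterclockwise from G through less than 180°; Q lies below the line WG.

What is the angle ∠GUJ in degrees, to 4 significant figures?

28.39°

W is at the origin; WG is horizontal with |WG| = 30.8 and G on the +x side, so G = (30.80, 0.000). A1 meets WG tangentially, so JG is at right angles to WG, so J = G + (0, -10.8) = (30.80, -10.80). Since JU ⟂ UQ (tangency), |JQ| = √(10.8² + 19.7²) = 22.47 regardless of where U sits on A1. So Q lies on both circle(W, 46.5) and circle(J, 22.47); the below-WG intersection is Q = (32.56, -33.20). U is the foot of the tangent from Q: U = (21.77, -16.72).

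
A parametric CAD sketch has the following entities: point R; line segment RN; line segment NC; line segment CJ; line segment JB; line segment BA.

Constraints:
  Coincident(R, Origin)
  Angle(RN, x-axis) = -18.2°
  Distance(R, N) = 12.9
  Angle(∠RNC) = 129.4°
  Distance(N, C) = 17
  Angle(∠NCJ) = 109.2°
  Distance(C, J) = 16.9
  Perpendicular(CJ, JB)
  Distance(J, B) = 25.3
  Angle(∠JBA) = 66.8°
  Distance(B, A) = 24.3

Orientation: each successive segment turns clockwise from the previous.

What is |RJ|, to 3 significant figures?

31.3

R is at the origin; RN runs at -18.2° with length 12.9, so N = (12.3, -4.03). ∠RNC = 129.4° gives NC at -68.8° from the x-axis; with |NC| = 17.0, C = (18.4, -19.9). ∠NCJ = 109.2° gives CJ at -140° from the x-axis; with |CJ| = 16.9, J = (5.53, -30.8). Then |RJ| = |J − R| = 31.3.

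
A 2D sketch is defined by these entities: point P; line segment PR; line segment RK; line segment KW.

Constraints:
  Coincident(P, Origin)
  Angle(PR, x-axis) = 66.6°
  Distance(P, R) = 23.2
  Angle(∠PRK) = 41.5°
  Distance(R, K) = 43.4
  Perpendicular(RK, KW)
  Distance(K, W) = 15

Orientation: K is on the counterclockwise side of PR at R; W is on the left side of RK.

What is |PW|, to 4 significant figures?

26.03

P is at the origin; PR runs at 66.6° with length 23.2, so R = 23.2·(cos 66.6°, sin 66.6°) = (9.214, 21.29). ∠PRK = 41.5°, so RK runs at 66.6° + (180° − 41.5°) = 205.1° from the x-axis; with |RK| = 43.4, K = R + 43.4·(cos 205.1°, sin 205.1°) = (-30.09, 2.882). RK ⟂ KW; with |KW| = 15.0 on the left of RK, W = K + 15.0·(0.4242, -0.9056) = (-23.72, -10.70). Then |PW| = |W − P| = 26.03.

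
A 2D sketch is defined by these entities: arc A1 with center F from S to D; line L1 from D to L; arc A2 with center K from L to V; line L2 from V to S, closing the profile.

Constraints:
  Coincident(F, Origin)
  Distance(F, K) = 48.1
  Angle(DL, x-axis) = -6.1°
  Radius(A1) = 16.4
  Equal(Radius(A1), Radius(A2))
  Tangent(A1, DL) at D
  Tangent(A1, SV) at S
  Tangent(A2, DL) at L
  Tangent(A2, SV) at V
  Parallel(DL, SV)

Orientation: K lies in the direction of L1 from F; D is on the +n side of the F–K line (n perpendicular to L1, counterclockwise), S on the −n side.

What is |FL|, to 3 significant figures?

50.8

The slot axis is L1's direction at -6.1°, so u = (cos -6.1°, sin -6.1°) = (0.994, -0.106) and n = (−sin -6.1°, cos -6.1°) = (0.106, 0.994). F is at the origin and K lies 48.1 along u from F, so K = 48.1·u = (47.8, -5.11). Tangency of A1 to both parallel lines with radius 16.4 puts D and S at F ± 16.4·n: D = (1.74, 16.3), S = (-1.74, -16.3). Equal radii place L and V the same way about K: L = K + 16.4·n = (49.6, 11.2), V = K − 16.4·n = (46.1, -21.4). Then |FL| = |L − F| = 50.8.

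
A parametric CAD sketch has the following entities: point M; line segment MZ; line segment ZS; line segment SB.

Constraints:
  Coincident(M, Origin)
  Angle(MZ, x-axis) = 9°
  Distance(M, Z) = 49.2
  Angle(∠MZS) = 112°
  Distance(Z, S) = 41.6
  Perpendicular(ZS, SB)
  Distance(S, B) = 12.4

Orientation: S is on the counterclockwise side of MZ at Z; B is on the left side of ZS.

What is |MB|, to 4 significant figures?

68.61

M is at the origin; MZ runs at 9.0° with length 49.2, so Z = 49.2·(cos 9.0°, sin 9.0°) = (48.59, 7.697). ∠MZS = 112.0°, so ZS runs at 9.0° + (180° − 112.0°) = 77.00° from the x-axis; with |ZS| = 41.6, S = Z + 41.6·(cos 77.00°, sin 77.00°) = (57.95, 48.23). The perpendicularity gives SB at right angles to ZS; with |SB| = 12.4 on the left of ZS, B = S + 12.4·(-0.9744, 0.2250) = (45.87, 51.02). Then |MB| = |B − M| = 68.61.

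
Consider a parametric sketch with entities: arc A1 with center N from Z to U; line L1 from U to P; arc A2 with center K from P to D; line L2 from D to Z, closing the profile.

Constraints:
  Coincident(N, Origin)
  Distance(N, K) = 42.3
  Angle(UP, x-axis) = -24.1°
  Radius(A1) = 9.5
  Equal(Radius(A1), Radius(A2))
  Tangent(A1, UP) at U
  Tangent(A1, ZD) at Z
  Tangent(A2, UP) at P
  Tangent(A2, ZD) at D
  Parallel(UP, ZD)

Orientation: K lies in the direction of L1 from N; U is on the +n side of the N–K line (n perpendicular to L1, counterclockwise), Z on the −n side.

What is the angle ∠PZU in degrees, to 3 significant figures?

65.8°

The slot axis is L1's direction at -24.1°, so u = (cos -24.1°, sin -24.1°) = (0.913, -0.408) and n = (−sin -24.1°, cos -24.1°) = (0.408, 0.913). N is at the origin and K lies 42.3 along u from N, so K = 42.3·u = (38.6, -17.3). Tangency of A1 to both parallel lines with radius 9.5 puts U and Z at N ± 9.5·n: U = (3.88, 8.67), Z = (-3.88, -8.67). Equal radii place P and D the same way about K: P = K + 9.5·n = (42.5, -8.60), D = K − 9.5·n = (34.7, -25.9). Then cos ∠PZU = ZP·ZU / (|ZP||ZU|), giving 65.8°.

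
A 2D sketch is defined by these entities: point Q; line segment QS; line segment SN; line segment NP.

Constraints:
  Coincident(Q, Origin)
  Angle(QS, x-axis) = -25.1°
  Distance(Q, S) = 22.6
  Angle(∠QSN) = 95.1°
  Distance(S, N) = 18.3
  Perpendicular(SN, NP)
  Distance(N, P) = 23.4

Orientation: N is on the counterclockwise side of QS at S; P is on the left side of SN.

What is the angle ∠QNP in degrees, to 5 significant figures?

42.057°

∠QSN = 95.1°, so SN runs at -25.1° + (180° − 95.1°) = 59.800° from the x-axis; with |SN| = 18.3, N = S + 18.3·(cos 59.800°, sin 59.800°) = (29.671, 6.2293). SN is perpendicular to NP; with |NP| = 23.4 on the left of SN, P = N + 23.4·(-0.86427, 0.50302) = (9.4471, 18.000). Then cos ∠QNP = NQ·NP / (|NQ||NP|), giving 42.057°.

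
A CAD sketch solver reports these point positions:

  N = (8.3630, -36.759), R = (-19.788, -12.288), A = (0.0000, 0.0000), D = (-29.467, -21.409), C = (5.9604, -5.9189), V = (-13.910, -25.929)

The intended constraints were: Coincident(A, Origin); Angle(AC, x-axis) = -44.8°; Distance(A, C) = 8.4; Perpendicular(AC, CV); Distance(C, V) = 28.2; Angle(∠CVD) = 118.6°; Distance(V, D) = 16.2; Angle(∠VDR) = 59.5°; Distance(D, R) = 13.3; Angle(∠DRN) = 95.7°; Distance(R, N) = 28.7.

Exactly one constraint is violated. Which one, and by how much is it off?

Distance(R, N) = 28.7 — off by 8.60.

A = (0.00, 0.00) ✓; AC at -44.80° ✓; |AC| = 8.400 ✓; ∠(AC, CV) = 90.00° ✓; |CV| = 28.20 ✓; ∠CVD = 118.6° ✓; |VD| = 16.20 ✓; ∠VDR = 59.50° ✓; |DR| = 13.30 ✓; ∠DRN = 95.70° ✓; |RN| = 37.30 ✗.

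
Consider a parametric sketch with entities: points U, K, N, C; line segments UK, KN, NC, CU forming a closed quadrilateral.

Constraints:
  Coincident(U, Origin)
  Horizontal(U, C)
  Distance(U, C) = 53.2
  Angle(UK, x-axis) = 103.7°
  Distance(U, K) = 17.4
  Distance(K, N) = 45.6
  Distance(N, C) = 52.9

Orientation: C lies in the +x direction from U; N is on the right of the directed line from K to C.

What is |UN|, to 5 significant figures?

28.209

Checks: |KN| = 45.60 ✓; |NC| = 52.90 ✓.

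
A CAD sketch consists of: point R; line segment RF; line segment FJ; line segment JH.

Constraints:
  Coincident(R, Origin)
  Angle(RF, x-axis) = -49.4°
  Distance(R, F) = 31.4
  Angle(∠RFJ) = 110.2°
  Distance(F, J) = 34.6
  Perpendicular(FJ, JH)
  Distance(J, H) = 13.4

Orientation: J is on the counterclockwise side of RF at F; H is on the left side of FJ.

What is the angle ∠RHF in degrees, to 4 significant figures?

40.64°

∠RFJ = 110.2°, so FJ runs at -49.4° + (180° − 110.2°) = 20.40° from the x-axis; with |FJ| = 34.6, J = F + 34.6·(cos 20.40°, sin 20.40°) = (52.86, -11.78). FJ is perpendicular to JH; with |JH| = 13.4 on the left of FJ, H = J + 13.4·(-0.3486, 0.9373) = (48.19, 0.7791). Then cos ∠RHF = HR·HF / (|HR||HF|), giving 40.64°.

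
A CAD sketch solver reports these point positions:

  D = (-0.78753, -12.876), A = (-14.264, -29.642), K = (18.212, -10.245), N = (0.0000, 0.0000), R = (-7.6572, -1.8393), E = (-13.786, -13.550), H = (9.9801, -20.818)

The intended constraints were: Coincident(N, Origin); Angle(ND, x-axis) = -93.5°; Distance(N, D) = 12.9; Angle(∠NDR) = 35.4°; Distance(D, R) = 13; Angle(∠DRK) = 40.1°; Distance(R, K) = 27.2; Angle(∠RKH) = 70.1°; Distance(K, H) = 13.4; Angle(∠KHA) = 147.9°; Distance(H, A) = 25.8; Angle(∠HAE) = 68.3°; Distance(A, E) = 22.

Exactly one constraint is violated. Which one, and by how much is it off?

Distance(A, E) = 22 — off by 5.90.

N = (0.00, 0.00) ✓; ND at -93.50° ✓; |ND| = 12.90 ✓; ∠NDR = 35.40° ✓; |DR| = 13.00 ✓; ∠DRK = 40.10° ✓; |RK| = 27.20 ✓; ∠RKH = 70.10° ✓; |KH| = 13.40 ✓; ∠KHA = 147.9° ✓; |HA| = 25.80 ✓; ∠HAE = 68.30° ✓; |AE| = 16.10 ✗.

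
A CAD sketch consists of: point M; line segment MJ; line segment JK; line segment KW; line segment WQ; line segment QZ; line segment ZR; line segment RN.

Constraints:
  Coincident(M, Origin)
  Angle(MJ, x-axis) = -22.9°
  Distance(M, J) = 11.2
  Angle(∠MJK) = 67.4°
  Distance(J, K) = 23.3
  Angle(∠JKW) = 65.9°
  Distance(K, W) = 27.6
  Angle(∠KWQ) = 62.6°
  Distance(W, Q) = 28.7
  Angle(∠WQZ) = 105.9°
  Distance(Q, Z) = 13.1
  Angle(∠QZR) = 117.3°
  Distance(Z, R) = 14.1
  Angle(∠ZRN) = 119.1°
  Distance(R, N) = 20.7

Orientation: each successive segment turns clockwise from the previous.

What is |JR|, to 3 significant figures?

16.8

M is at the origin; MJ runs at -22.9° with length 11.2, so J = (10.3, -4.36). ∠MJK = 67.4° gives JK at -136° from the x-axis; with |JK| = 23.3, K = (-6.30, -20.7). ∠JKW = 65.9° gives KW at 110° from the x-axis; with |KW| = 27.6, W = (-15.9, 5.18). ∠KWQ = 62.6° gives WQ at -7.00° from the x-axis; with |WQ| = 28.7, Q = (12.6, 1.68). ∠WQZ = 105.9° gives QZ at -81.1° from the x-axis; with |QZ| = 13.1, Z = (14.6, -11.3). ∠QZR = 117.3° gives ZR at -144° from the x-axis; with |ZR| = 14.1, R = (3.21, -19.6). Then |JR| = |R − J| = 16.8.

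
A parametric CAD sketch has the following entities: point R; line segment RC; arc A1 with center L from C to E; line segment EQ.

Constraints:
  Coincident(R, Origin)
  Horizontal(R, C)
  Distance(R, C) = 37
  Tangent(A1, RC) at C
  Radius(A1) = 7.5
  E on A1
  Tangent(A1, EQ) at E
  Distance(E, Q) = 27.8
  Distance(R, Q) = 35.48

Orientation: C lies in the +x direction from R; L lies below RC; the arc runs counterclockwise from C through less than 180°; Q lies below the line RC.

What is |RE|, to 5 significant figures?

30.462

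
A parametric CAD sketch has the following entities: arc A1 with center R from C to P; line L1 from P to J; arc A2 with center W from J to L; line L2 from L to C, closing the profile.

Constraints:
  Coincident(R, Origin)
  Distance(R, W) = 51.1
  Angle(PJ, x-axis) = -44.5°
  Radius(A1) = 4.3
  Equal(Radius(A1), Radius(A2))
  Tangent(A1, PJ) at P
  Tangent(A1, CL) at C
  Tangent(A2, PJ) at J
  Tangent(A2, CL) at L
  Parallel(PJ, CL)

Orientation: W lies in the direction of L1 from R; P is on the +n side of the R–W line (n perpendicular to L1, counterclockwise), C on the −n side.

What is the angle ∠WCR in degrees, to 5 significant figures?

85.190°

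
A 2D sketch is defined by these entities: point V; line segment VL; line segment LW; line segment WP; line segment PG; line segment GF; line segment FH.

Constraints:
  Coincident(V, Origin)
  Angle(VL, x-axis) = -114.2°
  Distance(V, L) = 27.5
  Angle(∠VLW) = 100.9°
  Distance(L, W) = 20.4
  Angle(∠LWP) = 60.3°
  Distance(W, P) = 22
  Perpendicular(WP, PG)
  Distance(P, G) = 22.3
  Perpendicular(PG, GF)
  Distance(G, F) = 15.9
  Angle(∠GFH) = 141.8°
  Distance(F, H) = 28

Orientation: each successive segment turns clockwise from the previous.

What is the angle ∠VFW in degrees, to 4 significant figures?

81.19°

The perpendicularity gives PG at right angles to WP, so PG runs at -43.00°; with |PG| = 22.3, G = (0.1874, -19.51). PG is perpendicular to GF, so GF runs at -133.0°; with |GF| = 15.9, F = (-10.66, -31.14). Then cos ∠VFW = FV·FW / (|FV||FW|), giving 81.19°.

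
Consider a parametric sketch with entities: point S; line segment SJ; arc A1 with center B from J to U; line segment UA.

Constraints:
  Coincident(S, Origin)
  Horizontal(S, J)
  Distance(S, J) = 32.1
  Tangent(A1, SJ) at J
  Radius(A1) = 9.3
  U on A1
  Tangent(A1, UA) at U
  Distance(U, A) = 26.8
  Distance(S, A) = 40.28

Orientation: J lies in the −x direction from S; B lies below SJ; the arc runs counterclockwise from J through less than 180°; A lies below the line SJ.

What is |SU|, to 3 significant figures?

41.8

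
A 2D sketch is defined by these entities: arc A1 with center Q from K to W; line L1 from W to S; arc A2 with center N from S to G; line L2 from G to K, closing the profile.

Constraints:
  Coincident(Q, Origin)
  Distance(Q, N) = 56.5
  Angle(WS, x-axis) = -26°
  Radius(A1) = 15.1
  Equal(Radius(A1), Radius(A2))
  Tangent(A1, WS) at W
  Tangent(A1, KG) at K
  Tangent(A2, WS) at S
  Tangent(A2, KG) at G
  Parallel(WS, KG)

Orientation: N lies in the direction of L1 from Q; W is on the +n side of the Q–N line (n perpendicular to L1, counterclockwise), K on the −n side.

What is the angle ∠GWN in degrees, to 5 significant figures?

13.162°

Tangency of A1 to both parallel lines with radius 15.1 puts W and K at Q ± 15.1·n: W = (6.6194, 13.572), K = (-6.6194, -13.572). Equal radii place S and G the same way about N: S = N + 15.1·n = (57.401, -11.196), G = N − 15.1·n = (44.162, -38.340). Then cos ∠GWN = WG·WN / (|WG||WN|), giving 13.162°.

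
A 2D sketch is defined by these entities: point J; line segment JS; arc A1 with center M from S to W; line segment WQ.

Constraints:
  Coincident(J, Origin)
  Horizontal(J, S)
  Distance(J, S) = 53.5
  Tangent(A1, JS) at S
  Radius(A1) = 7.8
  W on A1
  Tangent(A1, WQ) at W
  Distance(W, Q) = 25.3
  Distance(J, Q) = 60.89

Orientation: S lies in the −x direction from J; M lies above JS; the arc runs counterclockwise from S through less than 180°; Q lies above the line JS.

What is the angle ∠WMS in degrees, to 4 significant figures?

100.5°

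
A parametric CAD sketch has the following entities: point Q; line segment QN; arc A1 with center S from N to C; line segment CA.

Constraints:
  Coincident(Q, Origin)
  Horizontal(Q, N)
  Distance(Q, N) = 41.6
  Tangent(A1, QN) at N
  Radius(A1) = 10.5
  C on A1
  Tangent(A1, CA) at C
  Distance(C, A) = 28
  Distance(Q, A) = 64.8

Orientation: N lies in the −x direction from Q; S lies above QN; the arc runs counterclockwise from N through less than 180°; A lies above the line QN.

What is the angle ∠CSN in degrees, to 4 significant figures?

131.2°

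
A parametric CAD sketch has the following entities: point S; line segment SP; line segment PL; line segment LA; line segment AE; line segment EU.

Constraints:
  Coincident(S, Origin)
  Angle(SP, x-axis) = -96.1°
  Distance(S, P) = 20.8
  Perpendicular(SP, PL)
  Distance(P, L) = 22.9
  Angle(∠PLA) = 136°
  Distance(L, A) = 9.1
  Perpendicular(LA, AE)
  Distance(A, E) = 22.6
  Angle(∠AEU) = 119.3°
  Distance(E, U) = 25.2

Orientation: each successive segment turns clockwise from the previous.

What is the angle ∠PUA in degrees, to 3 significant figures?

42.9°

S is at the origin; SP runs at -96.1° with length 20.8, so P = (-2.21, -20.7). SP is perpendicular to PL, so PL runs at 174°; with |PL| = 22.9, L = (-25.0, -18.2). ∠PLA = 136.0° gives LA at 130° from the x-axis; with |LA| = 9.1, A = (-30.8, -11.3). The perpendicularity gives AE at right angles to LA, so AE runs at 39.9°; with |AE| = 22.6, E = (-13.5, 3.23). ∠AEU = 119.3° gives EU at -20.8° from the x-axis; with |EU| = 25.2, U = (10.1, -5.72). Then cos ∠PUA = UP·UA / (|UP||UA|), giving 42.9°.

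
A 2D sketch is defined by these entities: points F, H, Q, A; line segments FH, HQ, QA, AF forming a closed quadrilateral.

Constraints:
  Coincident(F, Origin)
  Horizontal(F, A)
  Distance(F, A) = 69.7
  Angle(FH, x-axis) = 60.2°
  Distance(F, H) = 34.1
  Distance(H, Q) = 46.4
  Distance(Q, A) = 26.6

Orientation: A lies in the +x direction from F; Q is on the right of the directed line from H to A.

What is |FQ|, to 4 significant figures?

44.99

Checks: |HQ| = 46.40 ✓; |QA| = 26.60 ✓.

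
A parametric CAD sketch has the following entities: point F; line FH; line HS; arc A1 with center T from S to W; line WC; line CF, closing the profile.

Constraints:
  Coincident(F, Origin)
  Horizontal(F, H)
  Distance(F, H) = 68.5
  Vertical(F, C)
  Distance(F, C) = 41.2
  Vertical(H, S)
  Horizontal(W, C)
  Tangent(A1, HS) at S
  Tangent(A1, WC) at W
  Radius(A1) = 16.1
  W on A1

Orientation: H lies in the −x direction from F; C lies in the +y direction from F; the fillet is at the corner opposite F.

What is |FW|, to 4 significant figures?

66.66

F is at the origin; F and H share the same y with |FH| = 68.5 and H on the −x side, so H = (-68.50, 0.000). F and C share the same x with |FC| = 41.2 and C on the +y side, so C = (0.000, 41.20). The virtual corner opposite F is at (-68.50, 41.20). A1 meets HS tangentially, so TS is at right angles to HS and the tangent condition forces TW to be normal to WC, with radius 16.1, so the center T sits 16.1 in from both sides at T = (-52.40, 25.10). That places the tangent points at S = (-68.50, 25.10) on HS and W = (-52.40, 41.20) on WC. Then |FW| = |W − F| = 66.66.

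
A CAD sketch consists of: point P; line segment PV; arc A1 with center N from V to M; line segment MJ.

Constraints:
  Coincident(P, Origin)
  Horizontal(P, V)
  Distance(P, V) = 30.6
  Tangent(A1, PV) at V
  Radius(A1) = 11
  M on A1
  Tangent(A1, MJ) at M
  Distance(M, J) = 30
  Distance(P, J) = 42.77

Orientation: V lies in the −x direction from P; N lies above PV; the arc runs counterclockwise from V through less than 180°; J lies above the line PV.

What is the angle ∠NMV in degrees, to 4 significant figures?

48.26°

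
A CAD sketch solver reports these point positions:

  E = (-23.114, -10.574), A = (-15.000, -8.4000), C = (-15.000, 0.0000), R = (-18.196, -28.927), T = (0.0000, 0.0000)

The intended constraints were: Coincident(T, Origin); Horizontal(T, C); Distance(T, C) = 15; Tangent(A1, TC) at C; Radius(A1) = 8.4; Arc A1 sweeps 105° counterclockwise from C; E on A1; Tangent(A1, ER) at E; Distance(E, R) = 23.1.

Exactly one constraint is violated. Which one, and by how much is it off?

Distance(E, R) = 23.1 — off by 4.10.

T = (0.00, 0.00) ✓; T.y = 0.00, C.y = 0.00 ✓; |TC| = 15.00 ✓; ∠(AC, CT) = 90.00° ✓; |AC| = 8.400 ✓; bearing(A→E) − bearing(A→C) = 105.0° ✓; |AE| = 8.400 ✓; ∠(AE, ER) = 90.00° ✓; |ER| = 19.00 ✗.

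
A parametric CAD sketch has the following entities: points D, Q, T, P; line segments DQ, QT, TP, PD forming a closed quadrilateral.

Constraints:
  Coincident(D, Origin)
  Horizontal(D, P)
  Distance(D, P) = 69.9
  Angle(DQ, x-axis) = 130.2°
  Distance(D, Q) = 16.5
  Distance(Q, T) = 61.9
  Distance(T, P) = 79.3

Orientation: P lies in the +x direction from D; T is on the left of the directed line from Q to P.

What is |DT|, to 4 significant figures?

68.41

D is at the origin; DP is horizontal with |DP| = 69.9 and P in +x, so P = (69.9, 0). DQ runs at 130.2° with |DQ| = 16.5, so Q = (-10.65, 12.60). T is determined by |QT| = 61.9 and |TP| = 79.3 together: it lies at the intersection of circle(Q, 61.9) and circle(P, 79.3). With |QP| = 81.53, the foot of the radical line on QP is 25.70 from Q and the perpendicular offset is √(61.9² − 25.70²) = 56.31. Taking the left-of-QP solution: T = (23.44, 64.27).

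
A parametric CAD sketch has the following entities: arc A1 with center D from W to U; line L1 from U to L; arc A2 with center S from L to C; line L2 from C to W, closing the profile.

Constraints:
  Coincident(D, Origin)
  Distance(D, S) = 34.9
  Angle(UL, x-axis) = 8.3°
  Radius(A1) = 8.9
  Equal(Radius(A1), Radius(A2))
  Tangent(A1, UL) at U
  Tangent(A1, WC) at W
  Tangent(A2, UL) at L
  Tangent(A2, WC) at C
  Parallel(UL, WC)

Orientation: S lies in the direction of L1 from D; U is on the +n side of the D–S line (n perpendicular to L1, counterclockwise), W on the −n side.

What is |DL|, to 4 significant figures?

36.02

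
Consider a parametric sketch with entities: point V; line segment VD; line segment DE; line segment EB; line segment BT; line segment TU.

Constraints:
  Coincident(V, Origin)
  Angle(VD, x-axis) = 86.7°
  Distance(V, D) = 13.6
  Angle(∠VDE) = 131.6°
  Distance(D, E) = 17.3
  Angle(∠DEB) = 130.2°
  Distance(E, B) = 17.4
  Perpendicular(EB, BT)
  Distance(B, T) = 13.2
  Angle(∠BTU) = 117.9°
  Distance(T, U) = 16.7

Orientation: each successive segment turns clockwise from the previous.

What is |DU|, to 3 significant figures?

15.9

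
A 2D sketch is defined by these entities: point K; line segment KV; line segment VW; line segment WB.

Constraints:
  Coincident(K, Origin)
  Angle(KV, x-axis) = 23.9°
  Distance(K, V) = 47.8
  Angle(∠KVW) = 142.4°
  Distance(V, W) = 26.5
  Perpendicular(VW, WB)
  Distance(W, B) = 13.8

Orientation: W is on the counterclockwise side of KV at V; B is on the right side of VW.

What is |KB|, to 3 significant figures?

77.4

K is at the origin; KV runs at 23.9° with length 47.8, so V = 47.8·(cos 23.9°, sin 23.9°) = (43.7, 19.4). ∠KVW = 142.4°, so VW runs at 23.9° + (180° − 142.4°) = 61.5° from the x-axis; with |VW| = 26.5, W = V + 26.5·(cos 61.5°, sin 61.5°) = (56.3, 42.7). VW ⟂ WB; with |WB| = 13.8 on the right of VW, B = W + 13.8·(0.879, -0.477) = (68.5, 36.1). Then |KB| = |B − K| = 77.4.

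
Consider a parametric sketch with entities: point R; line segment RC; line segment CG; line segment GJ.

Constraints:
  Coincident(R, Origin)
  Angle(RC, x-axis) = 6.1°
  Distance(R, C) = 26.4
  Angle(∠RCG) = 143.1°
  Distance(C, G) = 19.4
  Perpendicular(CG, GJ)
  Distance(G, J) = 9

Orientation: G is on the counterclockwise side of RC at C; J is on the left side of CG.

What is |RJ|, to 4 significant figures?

41.09

R is at the origin; RC runs at 6.1° with length 26.4, so C = 26.4·(cos 6.1°, sin 6.1°) = (26.25, 2.805). ∠RCG = 143.1°, so CG runs at 6.1° + (180° − 143.1°) = 43.00° from the x-axis; with |CG| = 19.4, G = C + 19.4·(cos 43.00°, sin 43.00°) = (40.44, 16.04). CG ⟂ GJ; with |GJ| = 9.0 on the left of CG, J = G + 9.0·(-0.6820, 0.7314) = (34.30, 22.62). Then |RJ| = |J − R| = 41.09.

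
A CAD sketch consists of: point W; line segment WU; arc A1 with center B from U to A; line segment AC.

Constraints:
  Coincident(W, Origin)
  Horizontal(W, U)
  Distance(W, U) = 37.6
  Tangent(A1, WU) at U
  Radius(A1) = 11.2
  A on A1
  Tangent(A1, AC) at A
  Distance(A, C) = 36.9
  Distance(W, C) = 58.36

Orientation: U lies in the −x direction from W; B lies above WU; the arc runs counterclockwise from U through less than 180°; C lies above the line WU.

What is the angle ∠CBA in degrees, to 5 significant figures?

73.116°

Checks: W = (0.00, 0.00) ✓; ∠(BU, UW) = 90.00° ✓; |BU| = 11.20 ✓; |BA| = 11.20 ✓; ∠(BA, AC) = 90.00° ✓; |AC| = 36.90 ✓; |WC| = 58.36 ✓.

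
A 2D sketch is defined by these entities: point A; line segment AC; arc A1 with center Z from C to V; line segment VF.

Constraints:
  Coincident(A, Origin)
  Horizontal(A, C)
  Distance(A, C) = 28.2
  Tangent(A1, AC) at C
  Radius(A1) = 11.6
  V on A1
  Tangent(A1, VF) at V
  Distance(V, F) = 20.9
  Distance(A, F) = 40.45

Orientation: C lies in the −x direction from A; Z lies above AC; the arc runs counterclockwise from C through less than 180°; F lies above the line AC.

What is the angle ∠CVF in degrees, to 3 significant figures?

129°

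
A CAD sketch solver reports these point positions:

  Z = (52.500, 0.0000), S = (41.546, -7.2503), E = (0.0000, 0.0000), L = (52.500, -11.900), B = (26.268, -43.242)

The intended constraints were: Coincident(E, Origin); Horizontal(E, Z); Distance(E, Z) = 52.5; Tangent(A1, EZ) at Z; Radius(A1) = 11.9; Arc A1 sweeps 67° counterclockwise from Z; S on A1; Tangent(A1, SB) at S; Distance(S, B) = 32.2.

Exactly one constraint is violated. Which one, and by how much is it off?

Distance(S, B) = 32.2 — off by 6.90.

E = (0.00, 0.00) ✓; E.y = 0.00, Z.y = 0.00 ✓; |EZ| = 52.50 ✓; ∠(LZ, ZE) = 90.00° ✓; |LZ| = 11.90 ✓; bearing(L→S) − bearing(L→Z) = 67.00° ✓; |LS| = 11.90 ✓; ∠(LS, SB) = 90.00° ✓; |SB| = 39.10 ✗.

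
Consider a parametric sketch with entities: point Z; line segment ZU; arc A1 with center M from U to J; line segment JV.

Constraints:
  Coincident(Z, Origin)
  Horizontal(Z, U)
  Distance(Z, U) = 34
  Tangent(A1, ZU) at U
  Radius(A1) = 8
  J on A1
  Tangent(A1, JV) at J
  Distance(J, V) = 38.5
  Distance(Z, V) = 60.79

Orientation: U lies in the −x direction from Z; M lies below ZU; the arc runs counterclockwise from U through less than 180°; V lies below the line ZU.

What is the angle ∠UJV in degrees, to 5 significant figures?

132.40°

Z is at the origin; ZU is horizontal with |ZU| = 34.0 and U on the −x side, so U = (-34.000, 0.0000). A1 meets ZU tangentially, so MU is at right angles to ZU, so M = U + (0, -8) = (-34.000, -8.0000). Since MJ ⟂ JV (tangency), |MV| = √(8.0² + 38.5²) = 39.322 regardless of where J sits on A1. So V lies on both circle(Z, 60.79) and circle(M, 39.322); the below-ZU intersection is V = (-38.472, -47.067). J is the foot of the tangent from V: J = (-41.967, -8.7262).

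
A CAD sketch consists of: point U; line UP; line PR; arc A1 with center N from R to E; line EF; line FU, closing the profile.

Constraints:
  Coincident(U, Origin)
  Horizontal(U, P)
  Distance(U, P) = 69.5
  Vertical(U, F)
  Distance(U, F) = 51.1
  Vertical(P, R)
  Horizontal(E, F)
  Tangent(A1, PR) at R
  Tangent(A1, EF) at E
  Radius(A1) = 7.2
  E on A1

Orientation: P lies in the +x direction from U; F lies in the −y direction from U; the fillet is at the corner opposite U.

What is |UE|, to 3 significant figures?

80.6

U is at the origin; U and P share the same y with |UP| = 69.5 and P on the +x side, so P = (69.5, 0.00). U and F share the same x with |UF| = 51.1 and F on the −y side, so F = (0.00, -51.1). The virtual corner opposite U is at (69.5, -51.1). Since A1 is tangent to PR there, NR ⟂ PR and since A1 is tangent to EF there, NE ⟂ EF, with radius 7.2, so the center N sits 7.2 in from both sides at N = (62.3, -43.9). That places the tangent points at R = (69.5, -43.9) on PR and E = (62.3, -51.1) on EF. Then |UE| = |E − U| = 80.6.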